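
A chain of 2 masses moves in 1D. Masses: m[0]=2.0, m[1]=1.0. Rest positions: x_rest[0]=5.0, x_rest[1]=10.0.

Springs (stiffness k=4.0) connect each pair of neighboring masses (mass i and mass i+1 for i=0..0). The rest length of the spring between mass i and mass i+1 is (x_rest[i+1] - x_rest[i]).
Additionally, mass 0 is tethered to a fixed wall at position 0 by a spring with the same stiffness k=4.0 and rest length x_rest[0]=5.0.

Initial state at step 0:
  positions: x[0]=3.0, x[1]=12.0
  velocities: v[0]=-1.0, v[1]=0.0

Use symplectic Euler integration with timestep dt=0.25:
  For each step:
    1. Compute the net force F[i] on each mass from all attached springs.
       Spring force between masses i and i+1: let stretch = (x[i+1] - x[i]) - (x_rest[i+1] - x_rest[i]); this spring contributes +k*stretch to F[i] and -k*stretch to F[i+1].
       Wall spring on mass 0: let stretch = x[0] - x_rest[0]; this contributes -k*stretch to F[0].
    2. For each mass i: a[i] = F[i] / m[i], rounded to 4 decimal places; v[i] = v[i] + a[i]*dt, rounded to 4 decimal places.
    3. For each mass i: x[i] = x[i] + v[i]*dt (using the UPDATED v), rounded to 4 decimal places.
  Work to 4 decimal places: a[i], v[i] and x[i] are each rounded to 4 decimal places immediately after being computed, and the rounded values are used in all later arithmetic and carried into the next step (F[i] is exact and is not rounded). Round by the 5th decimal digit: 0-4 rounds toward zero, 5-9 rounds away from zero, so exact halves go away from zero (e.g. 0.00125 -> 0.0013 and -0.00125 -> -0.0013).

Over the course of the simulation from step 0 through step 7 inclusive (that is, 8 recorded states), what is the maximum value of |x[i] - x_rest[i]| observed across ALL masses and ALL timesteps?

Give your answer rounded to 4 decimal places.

Step 0: x=[3.0000 12.0000] v=[-1.0000 0.0000]
Step 1: x=[3.5000 11.0000] v=[2.0000 -4.0000]
Step 2: x=[4.5000 9.3750] v=[4.0000 -6.5000]
Step 3: x=[5.5469 7.7813] v=[4.1875 -6.3750]
Step 4: x=[6.1797 6.8790] v=[2.5313 -3.6094]
Step 5: x=[6.1275 7.0518] v=[-0.2089 0.6913]
Step 6: x=[5.4249 8.2436] v=[-2.8105 4.7670]
Step 7: x=[4.3965 9.9807] v=[-4.1136 6.9483]
Max displacement = 3.1210

Answer: 3.1210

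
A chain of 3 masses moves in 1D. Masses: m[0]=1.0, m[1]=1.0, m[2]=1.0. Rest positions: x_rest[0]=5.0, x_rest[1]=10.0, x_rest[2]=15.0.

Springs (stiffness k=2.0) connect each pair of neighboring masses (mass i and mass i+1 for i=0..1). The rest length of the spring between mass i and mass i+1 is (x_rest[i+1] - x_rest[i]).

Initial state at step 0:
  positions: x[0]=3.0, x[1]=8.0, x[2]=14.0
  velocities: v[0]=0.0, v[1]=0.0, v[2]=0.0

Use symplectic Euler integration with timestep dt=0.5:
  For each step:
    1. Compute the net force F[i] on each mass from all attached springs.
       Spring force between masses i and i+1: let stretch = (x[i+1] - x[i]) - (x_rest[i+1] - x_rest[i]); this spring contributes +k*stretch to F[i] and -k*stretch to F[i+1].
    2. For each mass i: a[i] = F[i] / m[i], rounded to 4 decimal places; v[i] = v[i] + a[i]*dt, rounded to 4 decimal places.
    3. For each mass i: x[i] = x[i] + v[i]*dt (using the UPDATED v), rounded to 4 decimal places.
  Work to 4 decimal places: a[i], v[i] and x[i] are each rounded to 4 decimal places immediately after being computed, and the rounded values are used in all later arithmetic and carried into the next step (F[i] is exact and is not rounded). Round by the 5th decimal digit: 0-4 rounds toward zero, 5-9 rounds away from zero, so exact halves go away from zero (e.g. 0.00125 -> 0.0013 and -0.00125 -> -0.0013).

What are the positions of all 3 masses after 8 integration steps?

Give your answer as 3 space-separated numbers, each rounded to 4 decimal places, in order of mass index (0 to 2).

Step 0: x=[3.0000 8.0000 14.0000] v=[0.0000 0.0000 0.0000]
Step 1: x=[3.0000 8.5000 13.5000] v=[0.0000 1.0000 -1.0000]
Step 2: x=[3.2500 8.7500 13.0000] v=[0.5000 0.5000 -1.0000]
Step 3: x=[3.7500 8.3750 12.8750] v=[1.0000 -0.7500 -0.2500]
Step 4: x=[4.0625 7.9375 13.0000] v=[0.6250 -0.8750 0.2500]
Step 5: x=[3.8125 8.0938 13.0938] v=[-0.5000 0.3125 0.1875]
Step 6: x=[3.2032 8.6094 13.1876] v=[-1.2187 1.0312 0.1875]
Step 7: x=[2.7970 8.7110 13.4923] v=[-0.8125 0.2032 0.6093]
Step 8: x=[2.8478 8.2463 13.9063] v=[0.1015 -0.9295 0.8280]

Answer: 2.8478 8.2463 13.9063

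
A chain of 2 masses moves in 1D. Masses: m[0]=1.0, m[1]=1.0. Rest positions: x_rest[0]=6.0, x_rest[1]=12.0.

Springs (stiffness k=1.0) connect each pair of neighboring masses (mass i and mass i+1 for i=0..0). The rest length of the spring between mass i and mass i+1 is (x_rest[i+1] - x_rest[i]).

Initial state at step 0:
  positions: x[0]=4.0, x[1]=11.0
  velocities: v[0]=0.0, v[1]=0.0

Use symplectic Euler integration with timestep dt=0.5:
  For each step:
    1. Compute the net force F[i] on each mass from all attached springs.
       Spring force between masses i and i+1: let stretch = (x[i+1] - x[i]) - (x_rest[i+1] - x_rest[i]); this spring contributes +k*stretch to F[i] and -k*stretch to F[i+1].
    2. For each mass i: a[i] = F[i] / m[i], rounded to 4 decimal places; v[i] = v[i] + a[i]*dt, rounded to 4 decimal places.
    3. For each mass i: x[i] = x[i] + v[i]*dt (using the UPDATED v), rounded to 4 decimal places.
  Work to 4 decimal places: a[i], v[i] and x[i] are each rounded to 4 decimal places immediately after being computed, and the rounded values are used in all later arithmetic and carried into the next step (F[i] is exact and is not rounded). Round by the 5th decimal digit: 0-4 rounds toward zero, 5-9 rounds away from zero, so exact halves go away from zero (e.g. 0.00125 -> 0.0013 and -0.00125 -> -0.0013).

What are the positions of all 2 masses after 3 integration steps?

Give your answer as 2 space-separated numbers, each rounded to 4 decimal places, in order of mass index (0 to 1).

Answer: 4.9375 10.0625

Derivation:
Step 0: x=[4.0000 11.0000] v=[0.0000 0.0000]
Step 1: x=[4.2500 10.7500] v=[0.5000 -0.5000]
Step 2: x=[4.6250 10.3750] v=[0.7500 -0.7500]
Step 3: x=[4.9375 10.0625] v=[0.6250 -0.6250]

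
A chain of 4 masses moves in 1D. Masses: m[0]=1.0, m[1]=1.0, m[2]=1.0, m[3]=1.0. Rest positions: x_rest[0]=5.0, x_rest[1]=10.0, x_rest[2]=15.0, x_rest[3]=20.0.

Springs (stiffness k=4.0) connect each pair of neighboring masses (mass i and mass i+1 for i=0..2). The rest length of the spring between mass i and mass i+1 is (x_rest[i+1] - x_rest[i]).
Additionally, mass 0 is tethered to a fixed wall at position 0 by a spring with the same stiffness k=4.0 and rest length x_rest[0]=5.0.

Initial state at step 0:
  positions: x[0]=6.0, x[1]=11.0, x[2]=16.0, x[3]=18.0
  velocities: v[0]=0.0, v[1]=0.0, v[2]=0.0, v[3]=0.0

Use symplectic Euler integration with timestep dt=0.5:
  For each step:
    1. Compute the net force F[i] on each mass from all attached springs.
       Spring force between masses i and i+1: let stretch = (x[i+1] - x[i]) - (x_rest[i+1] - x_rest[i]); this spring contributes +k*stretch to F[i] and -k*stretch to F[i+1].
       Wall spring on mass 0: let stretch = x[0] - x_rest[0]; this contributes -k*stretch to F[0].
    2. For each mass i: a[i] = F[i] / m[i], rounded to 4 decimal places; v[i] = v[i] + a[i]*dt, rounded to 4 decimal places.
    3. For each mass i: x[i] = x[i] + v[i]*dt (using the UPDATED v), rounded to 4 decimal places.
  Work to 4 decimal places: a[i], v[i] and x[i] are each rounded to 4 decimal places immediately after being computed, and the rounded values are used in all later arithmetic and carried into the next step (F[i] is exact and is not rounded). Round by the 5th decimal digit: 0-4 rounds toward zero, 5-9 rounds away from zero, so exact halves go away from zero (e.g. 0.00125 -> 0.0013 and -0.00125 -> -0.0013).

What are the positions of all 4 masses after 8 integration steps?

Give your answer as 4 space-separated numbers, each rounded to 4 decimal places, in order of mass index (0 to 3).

Answer: 4.0000 9.0000 14.0000 22.0000

Derivation:
Step 0: x=[6.0000 11.0000 16.0000 18.0000] v=[0.0000 0.0000 0.0000 0.0000]
Step 1: x=[5.0000 11.0000 13.0000 21.0000] v=[-2.0000 0.0000 -6.0000 6.0000]
Step 2: x=[5.0000 7.0000 16.0000 21.0000] v=[0.0000 -8.0000 6.0000 0.0000]
Step 3: x=[2.0000 10.0000 15.0000 21.0000] v=[-6.0000 6.0000 -2.0000 0.0000]
Step 4: x=[5.0000 10.0000 15.0000 20.0000] v=[6.0000 0.0000 0.0000 -2.0000]
Step 5: x=[8.0000 10.0000 15.0000 19.0000] v=[6.0000 0.0000 0.0000 -2.0000]
Step 6: x=[5.0000 13.0000 14.0000 19.0000] v=[-6.0000 6.0000 -2.0000 0.0000]
Step 7: x=[5.0000 9.0000 17.0000 19.0000] v=[0.0000 -8.0000 6.0000 0.0000]
Step 8: x=[4.0000 9.0000 14.0000 22.0000] v=[-2.0000 0.0000 -6.0000 6.0000]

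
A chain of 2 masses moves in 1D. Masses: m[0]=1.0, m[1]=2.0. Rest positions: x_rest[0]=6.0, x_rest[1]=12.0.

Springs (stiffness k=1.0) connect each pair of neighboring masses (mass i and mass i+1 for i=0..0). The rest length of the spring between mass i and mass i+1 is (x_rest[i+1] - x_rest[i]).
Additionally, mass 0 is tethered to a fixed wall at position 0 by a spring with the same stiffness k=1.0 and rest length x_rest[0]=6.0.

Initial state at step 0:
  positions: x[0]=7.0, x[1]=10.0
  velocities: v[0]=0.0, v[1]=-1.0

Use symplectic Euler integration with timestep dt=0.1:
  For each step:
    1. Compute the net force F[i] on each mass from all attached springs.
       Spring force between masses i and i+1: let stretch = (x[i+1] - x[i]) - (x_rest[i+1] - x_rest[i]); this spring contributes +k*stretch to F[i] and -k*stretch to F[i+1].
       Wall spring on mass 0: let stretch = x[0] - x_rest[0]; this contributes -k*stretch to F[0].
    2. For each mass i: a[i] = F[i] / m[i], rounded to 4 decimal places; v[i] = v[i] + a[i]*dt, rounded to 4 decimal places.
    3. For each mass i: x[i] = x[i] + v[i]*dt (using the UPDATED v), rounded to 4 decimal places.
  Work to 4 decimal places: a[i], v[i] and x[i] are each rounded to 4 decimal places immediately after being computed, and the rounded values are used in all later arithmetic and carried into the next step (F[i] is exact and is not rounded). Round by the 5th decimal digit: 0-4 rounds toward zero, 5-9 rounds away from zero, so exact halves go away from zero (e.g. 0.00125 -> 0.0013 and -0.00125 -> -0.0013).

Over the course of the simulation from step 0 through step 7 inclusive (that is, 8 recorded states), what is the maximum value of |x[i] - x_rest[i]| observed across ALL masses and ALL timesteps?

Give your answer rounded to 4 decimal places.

Answer: 2.2867

Derivation:
Step 0: x=[7.0000 10.0000] v=[0.0000 -1.0000]
Step 1: x=[6.9600 9.9150] v=[-0.4000 -0.8500]
Step 2: x=[6.8800 9.8452] v=[-0.8005 -0.6978]
Step 3: x=[6.7608 9.7906] v=[-1.1920 -0.5461]
Step 4: x=[6.6043 9.7508] v=[-1.5651 -0.3976]
Step 5: x=[6.4132 9.7253] v=[-1.9109 -0.2549]
Step 6: x=[6.1911 9.7133] v=[-2.2210 -0.1205]
Step 7: x=[5.9423 9.7136] v=[-2.4879 0.0034]
Max displacement = 2.2867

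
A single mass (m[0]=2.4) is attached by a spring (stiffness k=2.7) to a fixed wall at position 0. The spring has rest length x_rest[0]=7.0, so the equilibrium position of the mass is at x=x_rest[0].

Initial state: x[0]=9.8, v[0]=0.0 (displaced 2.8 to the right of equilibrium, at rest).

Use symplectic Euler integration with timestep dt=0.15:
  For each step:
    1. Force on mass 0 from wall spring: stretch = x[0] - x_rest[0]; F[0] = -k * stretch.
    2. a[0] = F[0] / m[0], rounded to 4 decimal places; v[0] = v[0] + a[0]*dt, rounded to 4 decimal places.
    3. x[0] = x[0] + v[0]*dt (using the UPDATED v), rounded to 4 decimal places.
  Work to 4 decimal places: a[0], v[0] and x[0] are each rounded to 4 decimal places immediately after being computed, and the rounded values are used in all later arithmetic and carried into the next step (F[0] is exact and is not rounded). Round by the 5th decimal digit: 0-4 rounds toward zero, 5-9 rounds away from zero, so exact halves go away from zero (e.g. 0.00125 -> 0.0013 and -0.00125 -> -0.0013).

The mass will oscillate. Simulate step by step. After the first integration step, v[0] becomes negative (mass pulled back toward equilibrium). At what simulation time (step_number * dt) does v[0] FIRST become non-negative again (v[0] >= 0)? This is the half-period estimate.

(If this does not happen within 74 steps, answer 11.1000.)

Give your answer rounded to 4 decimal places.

Answer: 3.0000

Derivation:
Step 0: x=[9.8000] v=[0.0000]
Step 1: x=[9.7291] v=[-0.4725]
Step 2: x=[9.5892] v=[-0.9330]
Step 3: x=[9.3837] v=[-1.3699]
Step 4: x=[9.1179] v=[-1.7722]
Step 5: x=[8.7985] v=[-2.1296]
Step 6: x=[8.4335] v=[-2.4331]
Step 7: x=[8.0323] v=[-2.6750]
Step 8: x=[7.6049] v=[-2.8492]
Step 9: x=[7.1622] v=[-2.9513]
Step 10: x=[6.7154] v=[-2.9787]
Step 11: x=[6.2758] v=[-2.9307]
Step 12: x=[5.8545] v=[-2.8085]
Step 13: x=[5.4622] v=[-2.6152]
Step 14: x=[5.1088] v=[-2.3557]
Step 15: x=[4.8033] v=[-2.0366]
Step 16: x=[4.5534] v=[-1.6659]
Step 17: x=[4.3655] v=[-1.2530]
Step 18: x=[4.2442] v=[-0.8084]
Step 19: x=[4.1927] v=[-0.3434]
Step 20: x=[4.2122] v=[0.1303]
First v>=0 after going negative at step 20, time=3.0000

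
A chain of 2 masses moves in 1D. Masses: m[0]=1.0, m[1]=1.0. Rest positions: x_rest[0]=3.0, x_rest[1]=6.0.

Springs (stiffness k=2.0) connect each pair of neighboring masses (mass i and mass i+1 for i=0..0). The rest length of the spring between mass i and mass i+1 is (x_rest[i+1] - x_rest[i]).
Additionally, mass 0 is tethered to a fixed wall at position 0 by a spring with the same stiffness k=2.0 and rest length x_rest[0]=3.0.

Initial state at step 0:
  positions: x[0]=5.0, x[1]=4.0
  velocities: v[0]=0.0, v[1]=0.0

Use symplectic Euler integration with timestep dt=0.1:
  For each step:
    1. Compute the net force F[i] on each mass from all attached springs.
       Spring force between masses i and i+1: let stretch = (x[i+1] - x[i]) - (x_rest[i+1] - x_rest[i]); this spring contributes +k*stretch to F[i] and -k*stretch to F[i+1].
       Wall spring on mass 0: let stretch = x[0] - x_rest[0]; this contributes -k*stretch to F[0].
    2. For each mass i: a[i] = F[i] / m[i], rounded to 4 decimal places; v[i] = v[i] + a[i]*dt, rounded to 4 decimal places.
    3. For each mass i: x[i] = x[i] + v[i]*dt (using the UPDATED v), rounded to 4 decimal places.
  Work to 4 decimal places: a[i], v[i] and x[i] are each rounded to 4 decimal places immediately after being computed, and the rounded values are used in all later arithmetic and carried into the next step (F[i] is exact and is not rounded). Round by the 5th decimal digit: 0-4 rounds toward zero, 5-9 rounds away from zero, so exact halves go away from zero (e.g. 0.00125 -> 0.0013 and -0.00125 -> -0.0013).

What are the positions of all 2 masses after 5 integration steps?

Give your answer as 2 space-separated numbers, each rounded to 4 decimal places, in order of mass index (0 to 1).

Answer: 3.4148 5.0657

Derivation:
Step 0: x=[5.0000 4.0000] v=[0.0000 0.0000]
Step 1: x=[4.8800 4.0800] v=[-1.2000 0.8000]
Step 2: x=[4.6464 4.2360] v=[-2.3360 1.5600]
Step 3: x=[4.3117 4.4602] v=[-3.3474 2.2421]
Step 4: x=[3.8937 4.7414] v=[-4.1800 2.8124]
Step 5: x=[3.4148 5.0657] v=[-4.7892 3.2429]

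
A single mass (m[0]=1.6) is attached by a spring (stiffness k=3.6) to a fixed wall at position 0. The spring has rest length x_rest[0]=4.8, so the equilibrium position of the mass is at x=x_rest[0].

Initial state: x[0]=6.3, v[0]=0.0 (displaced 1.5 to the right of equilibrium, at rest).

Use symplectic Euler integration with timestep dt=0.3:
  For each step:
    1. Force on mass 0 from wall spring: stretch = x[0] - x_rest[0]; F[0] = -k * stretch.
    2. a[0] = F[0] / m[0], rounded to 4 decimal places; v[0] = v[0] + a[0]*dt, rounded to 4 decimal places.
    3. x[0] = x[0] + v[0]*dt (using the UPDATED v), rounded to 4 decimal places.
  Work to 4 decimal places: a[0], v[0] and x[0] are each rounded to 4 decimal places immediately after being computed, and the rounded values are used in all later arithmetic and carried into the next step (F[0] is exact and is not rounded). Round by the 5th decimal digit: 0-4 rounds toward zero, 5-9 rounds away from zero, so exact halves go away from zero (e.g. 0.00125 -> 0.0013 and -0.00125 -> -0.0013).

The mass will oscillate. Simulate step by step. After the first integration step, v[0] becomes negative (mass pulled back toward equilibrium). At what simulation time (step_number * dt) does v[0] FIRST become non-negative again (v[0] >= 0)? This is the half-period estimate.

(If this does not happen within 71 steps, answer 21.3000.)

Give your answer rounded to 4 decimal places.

Step 0: x=[6.3000] v=[0.0000]
Step 1: x=[5.9963] v=[-1.0125]
Step 2: x=[5.4503] v=[-1.8200]
Step 3: x=[4.7726] v=[-2.2590]
Step 4: x=[4.1005] v=[-2.2405]
Step 5: x=[3.5700] v=[-1.7683]
Step 6: x=[3.2886] v=[-0.9381]
Step 7: x=[3.3132] v=[0.0821]
First v>=0 after going negative at step 7, time=2.1000

Answer: 2.1000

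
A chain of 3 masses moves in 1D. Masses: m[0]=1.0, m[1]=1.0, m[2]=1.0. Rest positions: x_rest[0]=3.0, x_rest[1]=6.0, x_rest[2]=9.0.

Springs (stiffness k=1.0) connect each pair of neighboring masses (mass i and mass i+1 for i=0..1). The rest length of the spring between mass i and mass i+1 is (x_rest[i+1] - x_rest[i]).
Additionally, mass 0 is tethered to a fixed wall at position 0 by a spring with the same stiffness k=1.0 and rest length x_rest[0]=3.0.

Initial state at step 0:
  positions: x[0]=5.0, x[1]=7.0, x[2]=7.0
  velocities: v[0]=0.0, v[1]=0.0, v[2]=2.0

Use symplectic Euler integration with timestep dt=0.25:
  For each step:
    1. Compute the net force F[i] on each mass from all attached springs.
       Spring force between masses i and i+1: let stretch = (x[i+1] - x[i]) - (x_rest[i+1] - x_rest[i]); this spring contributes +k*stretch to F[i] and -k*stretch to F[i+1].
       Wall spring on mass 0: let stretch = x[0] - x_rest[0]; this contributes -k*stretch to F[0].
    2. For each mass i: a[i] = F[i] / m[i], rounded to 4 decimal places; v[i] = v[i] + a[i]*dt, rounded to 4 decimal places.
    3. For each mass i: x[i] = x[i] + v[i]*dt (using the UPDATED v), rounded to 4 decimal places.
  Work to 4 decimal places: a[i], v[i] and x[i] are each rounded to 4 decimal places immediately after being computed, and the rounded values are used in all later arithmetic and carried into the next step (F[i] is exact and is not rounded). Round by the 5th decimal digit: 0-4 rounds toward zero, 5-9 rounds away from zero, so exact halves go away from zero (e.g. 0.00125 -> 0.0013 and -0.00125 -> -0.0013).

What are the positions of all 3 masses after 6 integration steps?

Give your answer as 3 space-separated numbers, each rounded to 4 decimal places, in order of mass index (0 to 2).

Step 0: x=[5.0000 7.0000 7.0000] v=[0.0000 0.0000 2.0000]
Step 1: x=[4.8125 6.8750 7.6875] v=[-0.7500 -0.5000 2.7500]
Step 2: x=[4.4531 6.6719 8.5117] v=[-1.4375 -0.8125 3.2969]
Step 3: x=[3.9541 6.4451 9.4085] v=[-1.9961 -0.9073 3.5870]
Step 4: x=[3.3636 6.2478 10.3076] v=[-2.3619 -0.7892 3.5962]
Step 5: x=[2.7432 6.1240 11.1404] v=[-2.4818 -0.4953 3.3313]
Step 6: x=[2.1626 6.1024 11.8472] v=[-2.3224 -0.0864 2.8272]

Answer: 2.1626 6.1024 11.8472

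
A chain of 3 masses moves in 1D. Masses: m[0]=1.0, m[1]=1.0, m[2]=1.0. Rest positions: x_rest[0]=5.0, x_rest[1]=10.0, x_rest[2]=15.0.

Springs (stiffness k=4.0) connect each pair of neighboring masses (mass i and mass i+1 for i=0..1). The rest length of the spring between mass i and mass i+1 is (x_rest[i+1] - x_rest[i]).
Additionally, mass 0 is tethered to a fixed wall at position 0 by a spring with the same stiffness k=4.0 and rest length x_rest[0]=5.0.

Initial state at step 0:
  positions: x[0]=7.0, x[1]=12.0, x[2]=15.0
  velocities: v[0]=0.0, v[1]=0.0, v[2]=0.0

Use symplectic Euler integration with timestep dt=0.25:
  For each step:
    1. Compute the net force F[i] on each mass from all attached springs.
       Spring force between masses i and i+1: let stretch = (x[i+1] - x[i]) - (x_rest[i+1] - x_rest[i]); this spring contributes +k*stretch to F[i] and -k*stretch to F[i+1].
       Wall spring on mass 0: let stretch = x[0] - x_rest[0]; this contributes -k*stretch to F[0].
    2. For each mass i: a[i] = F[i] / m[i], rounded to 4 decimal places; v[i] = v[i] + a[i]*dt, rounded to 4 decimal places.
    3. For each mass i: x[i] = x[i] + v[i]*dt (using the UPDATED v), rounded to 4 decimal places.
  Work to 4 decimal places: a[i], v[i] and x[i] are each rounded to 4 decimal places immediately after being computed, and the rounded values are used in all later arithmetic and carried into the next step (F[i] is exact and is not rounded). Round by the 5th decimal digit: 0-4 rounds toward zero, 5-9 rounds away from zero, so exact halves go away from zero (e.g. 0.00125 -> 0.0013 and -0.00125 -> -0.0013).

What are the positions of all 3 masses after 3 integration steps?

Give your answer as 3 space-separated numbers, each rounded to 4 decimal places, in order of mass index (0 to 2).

Answer: 4.6250 10.0938 16.8750

Derivation:
Step 0: x=[7.0000 12.0000 15.0000] v=[0.0000 0.0000 0.0000]
Step 1: x=[6.5000 11.5000 15.5000] v=[-2.0000 -2.0000 2.0000]
Step 2: x=[5.6250 10.7500 16.2500] v=[-3.5000 -3.0000 3.0000]
Step 3: x=[4.6250 10.0938 16.8750] v=[-4.0000 -2.6250 2.5000]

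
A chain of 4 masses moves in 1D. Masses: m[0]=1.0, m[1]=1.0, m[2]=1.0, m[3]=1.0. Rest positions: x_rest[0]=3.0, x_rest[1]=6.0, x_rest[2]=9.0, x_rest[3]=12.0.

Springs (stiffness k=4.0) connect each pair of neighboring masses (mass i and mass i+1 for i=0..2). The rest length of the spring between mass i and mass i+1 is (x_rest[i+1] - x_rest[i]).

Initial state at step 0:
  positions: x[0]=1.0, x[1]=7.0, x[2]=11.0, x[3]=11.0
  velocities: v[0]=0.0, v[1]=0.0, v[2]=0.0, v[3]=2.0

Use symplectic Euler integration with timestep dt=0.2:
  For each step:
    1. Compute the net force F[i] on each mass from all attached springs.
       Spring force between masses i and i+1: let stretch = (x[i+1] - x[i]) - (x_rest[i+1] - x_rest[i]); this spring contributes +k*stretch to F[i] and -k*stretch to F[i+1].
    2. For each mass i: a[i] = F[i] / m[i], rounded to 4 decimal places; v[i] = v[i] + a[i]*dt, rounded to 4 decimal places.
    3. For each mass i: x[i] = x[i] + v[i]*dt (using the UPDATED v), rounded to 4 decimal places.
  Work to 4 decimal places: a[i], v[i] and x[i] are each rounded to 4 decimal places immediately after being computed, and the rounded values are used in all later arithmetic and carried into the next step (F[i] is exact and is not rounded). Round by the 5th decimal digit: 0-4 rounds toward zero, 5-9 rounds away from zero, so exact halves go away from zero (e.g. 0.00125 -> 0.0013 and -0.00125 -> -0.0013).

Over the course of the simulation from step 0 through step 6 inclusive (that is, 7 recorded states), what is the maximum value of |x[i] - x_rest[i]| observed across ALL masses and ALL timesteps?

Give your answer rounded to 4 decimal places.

Step 0: x=[1.0000 7.0000 11.0000 11.0000] v=[0.0000 0.0000 0.0000 2.0000]
Step 1: x=[1.4800 6.6800 10.3600 11.8800] v=[2.4000 -1.6000 -3.2000 4.4000]
Step 2: x=[2.3120 6.1168 9.3744 12.9968] v=[4.1600 -2.8160 -4.9280 5.5840]
Step 3: x=[3.2728 5.4660 8.4472 14.0140] v=[4.8038 -3.2538 -4.6362 5.0861]
Step 4: x=[4.1045 4.9413 7.9337 14.6205] v=[4.1584 -2.6234 -2.5677 3.0327]
Step 5: x=[4.5901 4.7615 8.0113 14.6372] v=[2.4278 -0.8989 0.3878 0.0833]
Step 6: x=[4.6231 5.0743 8.6290 14.0737] v=[0.1649 1.5638 3.0887 -2.8174]
Max displacement = 2.6372

Answer: 2.6372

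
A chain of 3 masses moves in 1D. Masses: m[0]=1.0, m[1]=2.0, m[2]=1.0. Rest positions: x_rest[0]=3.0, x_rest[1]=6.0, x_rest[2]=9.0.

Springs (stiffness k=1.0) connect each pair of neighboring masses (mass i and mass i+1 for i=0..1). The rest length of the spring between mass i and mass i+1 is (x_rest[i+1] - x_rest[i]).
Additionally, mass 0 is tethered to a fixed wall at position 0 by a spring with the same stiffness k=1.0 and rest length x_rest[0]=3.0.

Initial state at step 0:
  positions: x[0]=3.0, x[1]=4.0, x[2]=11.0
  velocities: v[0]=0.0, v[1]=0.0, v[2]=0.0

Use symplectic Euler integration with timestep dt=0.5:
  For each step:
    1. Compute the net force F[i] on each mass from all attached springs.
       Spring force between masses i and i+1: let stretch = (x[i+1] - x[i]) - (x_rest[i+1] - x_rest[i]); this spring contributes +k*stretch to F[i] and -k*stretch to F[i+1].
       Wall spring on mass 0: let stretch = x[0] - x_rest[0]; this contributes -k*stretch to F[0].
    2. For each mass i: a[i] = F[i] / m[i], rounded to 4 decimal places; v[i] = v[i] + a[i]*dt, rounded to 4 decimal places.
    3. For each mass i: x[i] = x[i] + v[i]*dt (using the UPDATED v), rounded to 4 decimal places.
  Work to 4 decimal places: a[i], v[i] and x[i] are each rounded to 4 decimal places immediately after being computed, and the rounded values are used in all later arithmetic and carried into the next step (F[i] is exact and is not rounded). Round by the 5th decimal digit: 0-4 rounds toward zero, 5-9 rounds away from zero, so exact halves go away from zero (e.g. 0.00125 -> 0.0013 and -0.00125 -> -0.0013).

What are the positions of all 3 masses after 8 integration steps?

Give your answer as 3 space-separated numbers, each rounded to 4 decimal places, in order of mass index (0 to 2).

Step 0: x=[3.0000 4.0000 11.0000] v=[0.0000 0.0000 0.0000]
Step 1: x=[2.5000 4.7500 10.0000] v=[-1.0000 1.5000 -2.0000]
Step 2: x=[1.9375 5.8750 8.4375] v=[-1.1250 2.2500 -3.1250]
Step 3: x=[1.8750 6.8282 6.9844] v=[-0.1250 1.9063 -2.9063]
Step 4: x=[2.5821 7.1818 6.2422] v=[1.4141 0.7071 -1.4844]
Step 5: x=[3.7936 6.8429 6.4849] v=[2.4229 -0.6778 0.4854]
Step 6: x=[4.8190 6.0781 7.5671] v=[2.0508 -1.5297 2.1644]
Step 7: x=[4.9545 5.3420 9.0271] v=[0.2709 -1.4722 2.9199]
Step 8: x=[3.9482 5.0181 10.3158] v=[-2.0126 -0.6478 2.5774]

Answer: 3.9482 5.0181 10.3158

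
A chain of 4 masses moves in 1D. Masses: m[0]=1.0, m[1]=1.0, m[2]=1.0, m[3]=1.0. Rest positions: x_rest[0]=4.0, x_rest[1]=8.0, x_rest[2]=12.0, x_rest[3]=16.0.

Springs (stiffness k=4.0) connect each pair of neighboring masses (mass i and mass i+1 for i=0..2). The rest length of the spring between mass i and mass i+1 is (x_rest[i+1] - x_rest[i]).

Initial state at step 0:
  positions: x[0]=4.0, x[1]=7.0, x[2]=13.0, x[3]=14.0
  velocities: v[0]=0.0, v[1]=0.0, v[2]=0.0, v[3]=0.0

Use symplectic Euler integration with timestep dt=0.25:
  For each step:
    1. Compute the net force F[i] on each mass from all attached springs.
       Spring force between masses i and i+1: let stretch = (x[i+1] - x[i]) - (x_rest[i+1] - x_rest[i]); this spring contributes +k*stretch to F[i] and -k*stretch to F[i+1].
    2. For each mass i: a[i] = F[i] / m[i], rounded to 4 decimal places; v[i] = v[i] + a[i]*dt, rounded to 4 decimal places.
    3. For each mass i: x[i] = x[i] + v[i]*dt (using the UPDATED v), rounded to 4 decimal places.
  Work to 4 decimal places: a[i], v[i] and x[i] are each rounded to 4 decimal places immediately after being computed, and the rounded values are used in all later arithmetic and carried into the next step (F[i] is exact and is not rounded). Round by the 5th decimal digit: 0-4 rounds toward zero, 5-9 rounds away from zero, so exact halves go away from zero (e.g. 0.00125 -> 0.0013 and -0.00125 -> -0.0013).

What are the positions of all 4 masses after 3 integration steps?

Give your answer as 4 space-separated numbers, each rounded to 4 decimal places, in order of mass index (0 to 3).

Answer: 3.5000 8.4375 9.6875 16.3750

Derivation:
Step 0: x=[4.0000 7.0000 13.0000 14.0000] v=[0.0000 0.0000 0.0000 0.0000]
Step 1: x=[3.7500 7.7500 11.7500 14.7500] v=[-1.0000 3.0000 -5.0000 3.0000]
Step 2: x=[3.5000 8.5000 10.2500 15.7500] v=[-1.0000 3.0000 -6.0000 4.0000]
Step 3: x=[3.5000 8.4375 9.6875 16.3750] v=[0.0000 -0.2500 -2.2500 2.5000]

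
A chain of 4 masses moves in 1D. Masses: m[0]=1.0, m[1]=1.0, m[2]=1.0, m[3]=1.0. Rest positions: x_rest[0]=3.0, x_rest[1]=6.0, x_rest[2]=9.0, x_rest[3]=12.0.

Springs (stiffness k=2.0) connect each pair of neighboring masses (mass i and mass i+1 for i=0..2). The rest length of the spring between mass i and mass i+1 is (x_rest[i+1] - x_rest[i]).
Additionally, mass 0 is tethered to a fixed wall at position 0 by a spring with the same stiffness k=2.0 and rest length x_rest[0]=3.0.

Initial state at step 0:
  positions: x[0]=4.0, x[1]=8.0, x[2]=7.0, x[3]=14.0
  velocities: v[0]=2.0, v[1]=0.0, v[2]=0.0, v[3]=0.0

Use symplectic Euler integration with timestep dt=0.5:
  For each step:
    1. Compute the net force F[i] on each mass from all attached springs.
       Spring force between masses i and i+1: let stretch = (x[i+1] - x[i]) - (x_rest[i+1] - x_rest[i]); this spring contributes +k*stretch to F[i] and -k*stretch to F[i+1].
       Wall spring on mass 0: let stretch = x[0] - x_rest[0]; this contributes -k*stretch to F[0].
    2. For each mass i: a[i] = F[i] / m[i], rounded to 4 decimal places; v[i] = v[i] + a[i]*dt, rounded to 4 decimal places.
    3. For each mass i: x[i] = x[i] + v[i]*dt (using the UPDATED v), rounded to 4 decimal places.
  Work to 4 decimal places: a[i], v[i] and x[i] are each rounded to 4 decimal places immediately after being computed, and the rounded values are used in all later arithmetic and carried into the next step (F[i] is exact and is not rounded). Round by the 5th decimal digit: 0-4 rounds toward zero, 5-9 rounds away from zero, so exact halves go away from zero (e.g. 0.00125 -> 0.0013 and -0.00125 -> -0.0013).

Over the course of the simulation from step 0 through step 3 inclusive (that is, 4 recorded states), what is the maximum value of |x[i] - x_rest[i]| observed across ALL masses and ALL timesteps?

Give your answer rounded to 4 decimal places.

Answer: 3.7500

Derivation:
Step 0: x=[4.0000 8.0000 7.0000 14.0000] v=[2.0000 0.0000 0.0000 0.0000]
Step 1: x=[5.0000 5.5000 11.0000 12.0000] v=[2.0000 -5.0000 8.0000 -4.0000]
Step 2: x=[3.7500 5.5000 12.7500 11.0000] v=[-2.5000 0.0000 3.5000 -2.0000]
Step 3: x=[1.5000 8.2500 10.0000 12.3750] v=[-4.5000 5.5000 -5.5000 2.7500]
Max displacement = 3.7500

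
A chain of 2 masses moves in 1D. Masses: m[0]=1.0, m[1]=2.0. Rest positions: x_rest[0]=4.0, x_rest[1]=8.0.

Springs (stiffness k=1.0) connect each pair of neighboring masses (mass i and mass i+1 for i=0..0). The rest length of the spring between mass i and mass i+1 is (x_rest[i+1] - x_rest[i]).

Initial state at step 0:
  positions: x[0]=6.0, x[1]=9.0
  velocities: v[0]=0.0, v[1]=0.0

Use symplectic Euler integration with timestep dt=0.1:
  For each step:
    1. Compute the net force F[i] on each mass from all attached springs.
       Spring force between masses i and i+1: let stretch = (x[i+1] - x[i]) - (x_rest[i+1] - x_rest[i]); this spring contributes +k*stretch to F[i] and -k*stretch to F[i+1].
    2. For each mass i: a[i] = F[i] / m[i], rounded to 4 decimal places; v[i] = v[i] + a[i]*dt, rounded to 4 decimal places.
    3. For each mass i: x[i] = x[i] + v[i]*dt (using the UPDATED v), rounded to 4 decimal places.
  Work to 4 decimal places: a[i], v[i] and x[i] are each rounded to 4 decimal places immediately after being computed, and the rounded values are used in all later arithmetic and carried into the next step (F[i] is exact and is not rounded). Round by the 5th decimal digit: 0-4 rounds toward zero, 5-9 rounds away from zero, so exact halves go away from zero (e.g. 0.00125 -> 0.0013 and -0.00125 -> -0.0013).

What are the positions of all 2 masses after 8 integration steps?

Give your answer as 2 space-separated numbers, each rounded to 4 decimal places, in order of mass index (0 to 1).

Step 0: x=[6.0000 9.0000] v=[0.0000 0.0000]
Step 1: x=[5.9900 9.0050] v=[-0.1000 0.0500]
Step 2: x=[5.9702 9.0149] v=[-0.1985 0.0993]
Step 3: x=[5.9408 9.0296] v=[-0.2940 0.1471]
Step 4: x=[5.9023 9.0489] v=[-0.3851 0.1927]
Step 5: x=[5.8553 9.0724] v=[-0.4704 0.2354]
Step 6: x=[5.8004 9.0999] v=[-0.5487 0.2746]
Step 7: x=[5.7385 9.1309] v=[-0.6188 0.3096]
Step 8: x=[5.6705 9.1649] v=[-0.6796 0.3400]

Answer: 5.6705 9.1649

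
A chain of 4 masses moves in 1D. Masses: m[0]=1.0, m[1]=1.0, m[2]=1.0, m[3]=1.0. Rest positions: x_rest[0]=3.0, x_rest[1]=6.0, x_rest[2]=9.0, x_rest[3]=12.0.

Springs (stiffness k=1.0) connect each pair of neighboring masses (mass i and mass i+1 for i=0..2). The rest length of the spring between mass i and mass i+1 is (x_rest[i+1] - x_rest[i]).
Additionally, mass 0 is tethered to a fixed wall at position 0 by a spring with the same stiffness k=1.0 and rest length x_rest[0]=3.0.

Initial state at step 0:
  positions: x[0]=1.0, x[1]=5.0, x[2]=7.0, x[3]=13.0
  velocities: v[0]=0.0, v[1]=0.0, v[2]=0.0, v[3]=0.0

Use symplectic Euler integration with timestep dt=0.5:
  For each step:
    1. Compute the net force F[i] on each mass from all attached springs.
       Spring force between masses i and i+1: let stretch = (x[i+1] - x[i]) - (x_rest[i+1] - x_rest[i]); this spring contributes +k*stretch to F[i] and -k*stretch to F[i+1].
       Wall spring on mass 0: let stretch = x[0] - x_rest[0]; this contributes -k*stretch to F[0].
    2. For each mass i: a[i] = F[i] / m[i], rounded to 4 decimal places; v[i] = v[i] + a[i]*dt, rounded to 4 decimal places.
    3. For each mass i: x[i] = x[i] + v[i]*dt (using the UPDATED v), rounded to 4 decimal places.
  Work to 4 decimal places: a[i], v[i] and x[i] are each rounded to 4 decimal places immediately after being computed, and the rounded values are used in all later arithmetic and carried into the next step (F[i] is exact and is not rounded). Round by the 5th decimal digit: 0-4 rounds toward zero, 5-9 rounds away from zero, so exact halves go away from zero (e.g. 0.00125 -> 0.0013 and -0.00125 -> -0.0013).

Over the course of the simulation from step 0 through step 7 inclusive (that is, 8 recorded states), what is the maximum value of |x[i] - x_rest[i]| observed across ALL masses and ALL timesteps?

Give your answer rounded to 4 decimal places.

Step 0: x=[1.0000 5.0000 7.0000 13.0000] v=[0.0000 0.0000 0.0000 0.0000]
Step 1: x=[1.7500 4.5000 8.0000 12.2500] v=[1.5000 -1.0000 2.0000 -1.5000]
Step 2: x=[2.7500 4.1875 9.1875 11.1875] v=[2.0000 -0.6250 2.3750 -2.1250]
Step 3: x=[3.4219 4.7657 9.6250 10.3750] v=[1.3438 1.1563 0.8750 -1.6250]
Step 4: x=[3.5743 6.2228 9.0352 10.1250] v=[0.3048 2.9141 -1.1797 -0.5000]
Step 5: x=[3.4953 7.7209 8.0147 10.3526] v=[-0.1581 2.9961 -2.0410 0.4551]
Step 6: x=[3.5989 8.2360 7.5052 10.7457] v=[0.2071 1.0302 -1.0190 0.7862]
Step 7: x=[3.9620 7.4091 7.9886 11.0787] v=[0.7262 -1.6538 0.9667 0.6660]
Max displacement = 2.2360

Answer: 2.2360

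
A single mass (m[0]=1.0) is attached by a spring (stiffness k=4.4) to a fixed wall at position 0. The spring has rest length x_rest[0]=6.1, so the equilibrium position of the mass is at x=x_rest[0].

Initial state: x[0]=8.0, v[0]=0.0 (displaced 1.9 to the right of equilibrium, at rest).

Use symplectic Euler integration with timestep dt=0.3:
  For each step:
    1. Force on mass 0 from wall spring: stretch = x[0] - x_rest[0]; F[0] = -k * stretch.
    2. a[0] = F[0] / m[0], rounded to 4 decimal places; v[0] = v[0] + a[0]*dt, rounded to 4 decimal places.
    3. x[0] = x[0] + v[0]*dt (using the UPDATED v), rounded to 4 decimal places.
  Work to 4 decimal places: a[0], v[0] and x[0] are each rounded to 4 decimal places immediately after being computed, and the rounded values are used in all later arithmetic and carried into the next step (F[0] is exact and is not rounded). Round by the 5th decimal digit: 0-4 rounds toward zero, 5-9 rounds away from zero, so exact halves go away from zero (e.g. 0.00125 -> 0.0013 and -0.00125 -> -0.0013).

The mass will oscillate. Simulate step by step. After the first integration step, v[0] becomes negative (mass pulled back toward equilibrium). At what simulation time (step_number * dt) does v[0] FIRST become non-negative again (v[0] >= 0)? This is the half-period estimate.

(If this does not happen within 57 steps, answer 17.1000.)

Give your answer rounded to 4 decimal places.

Step 0: x=[8.0000] v=[0.0000]
Step 1: x=[7.2476] v=[-2.5080]
Step 2: x=[6.0408] v=[-4.0228]
Step 3: x=[4.8574] v=[-3.9447]
Step 4: x=[4.1661] v=[-2.3045]
Step 5: x=[4.2406] v=[0.2483]
First v>=0 after going negative at step 5, time=1.5000

Answer: 1.5000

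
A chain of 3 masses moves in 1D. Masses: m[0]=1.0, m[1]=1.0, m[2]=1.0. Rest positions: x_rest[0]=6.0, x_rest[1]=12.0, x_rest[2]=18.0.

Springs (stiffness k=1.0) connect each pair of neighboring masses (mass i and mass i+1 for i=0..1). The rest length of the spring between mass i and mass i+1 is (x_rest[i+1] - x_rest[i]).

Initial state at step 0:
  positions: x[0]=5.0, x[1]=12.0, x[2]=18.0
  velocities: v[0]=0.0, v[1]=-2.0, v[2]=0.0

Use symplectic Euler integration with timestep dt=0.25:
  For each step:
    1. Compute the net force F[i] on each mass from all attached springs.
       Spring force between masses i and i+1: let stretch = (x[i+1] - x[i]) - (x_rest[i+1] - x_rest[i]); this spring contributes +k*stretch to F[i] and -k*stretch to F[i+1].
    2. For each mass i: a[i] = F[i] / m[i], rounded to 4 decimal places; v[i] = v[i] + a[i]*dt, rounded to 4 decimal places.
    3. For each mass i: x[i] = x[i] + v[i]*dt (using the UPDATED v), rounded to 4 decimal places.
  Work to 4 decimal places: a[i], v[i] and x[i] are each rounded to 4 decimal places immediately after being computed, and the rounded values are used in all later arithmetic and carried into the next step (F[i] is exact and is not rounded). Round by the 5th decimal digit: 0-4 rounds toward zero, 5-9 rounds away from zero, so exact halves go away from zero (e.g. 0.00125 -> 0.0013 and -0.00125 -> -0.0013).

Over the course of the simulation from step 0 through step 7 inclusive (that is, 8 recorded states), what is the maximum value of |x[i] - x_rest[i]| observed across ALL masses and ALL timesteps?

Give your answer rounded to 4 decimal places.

Step 0: x=[5.0000 12.0000 18.0000] v=[0.0000 -2.0000 0.0000]
Step 1: x=[5.0625 11.4375 18.0000] v=[0.2500 -2.2500 0.0000]
Step 2: x=[5.1485 10.8867 17.9649] v=[0.3438 -2.2031 -0.1406]
Step 3: x=[5.2181 10.4197 17.8624] v=[0.2784 -1.8681 -0.4102]
Step 4: x=[5.2378 10.0928 17.6697] v=[0.0788 -1.3078 -0.7709]
Step 5: x=[5.1859 9.9360 17.3784] v=[-0.2075 -0.6273 -1.1651]
Step 6: x=[5.0559 9.9475 16.9970] v=[-0.5200 0.0458 -1.5257]
Step 7: x=[4.8566 10.0938 16.5500] v=[-0.7971 0.5853 -1.7881]
Max displacement = 2.0640

Answer: 2.0640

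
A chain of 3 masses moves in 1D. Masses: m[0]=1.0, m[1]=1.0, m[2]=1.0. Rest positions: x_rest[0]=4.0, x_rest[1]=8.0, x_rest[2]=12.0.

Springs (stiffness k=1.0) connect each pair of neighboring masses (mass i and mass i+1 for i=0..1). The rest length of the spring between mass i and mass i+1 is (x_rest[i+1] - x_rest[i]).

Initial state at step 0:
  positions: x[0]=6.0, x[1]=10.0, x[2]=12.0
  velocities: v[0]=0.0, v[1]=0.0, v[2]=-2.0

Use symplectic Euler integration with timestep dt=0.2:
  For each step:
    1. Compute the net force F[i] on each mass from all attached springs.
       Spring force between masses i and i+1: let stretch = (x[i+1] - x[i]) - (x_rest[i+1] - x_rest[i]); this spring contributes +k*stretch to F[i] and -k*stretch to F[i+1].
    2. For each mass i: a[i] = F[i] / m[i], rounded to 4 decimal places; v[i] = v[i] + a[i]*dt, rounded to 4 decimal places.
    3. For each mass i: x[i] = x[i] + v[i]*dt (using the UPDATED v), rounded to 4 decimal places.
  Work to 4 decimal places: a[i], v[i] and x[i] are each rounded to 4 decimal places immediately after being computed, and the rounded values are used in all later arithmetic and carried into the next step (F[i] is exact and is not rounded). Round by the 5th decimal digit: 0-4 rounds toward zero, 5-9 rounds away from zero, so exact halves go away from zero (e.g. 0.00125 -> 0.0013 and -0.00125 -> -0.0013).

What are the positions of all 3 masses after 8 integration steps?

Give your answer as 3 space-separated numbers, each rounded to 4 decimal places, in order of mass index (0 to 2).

Step 0: x=[6.0000 10.0000 12.0000] v=[0.0000 0.0000 -2.0000]
Step 1: x=[6.0000 9.9200 11.6800] v=[0.0000 -0.4000 -1.6000]
Step 2: x=[5.9968 9.7536 11.4496] v=[-0.0160 -0.8320 -1.1520]
Step 3: x=[5.9839 9.5048 11.3114] v=[-0.0646 -1.2442 -0.6912]
Step 4: x=[5.9518 9.1874 11.2609] v=[-0.1604 -1.5871 -0.2525]
Step 5: x=[5.8891 8.8235 11.2875] v=[-0.3133 -1.8195 0.1328]
Step 6: x=[5.7838 8.4408 11.3755] v=[-0.5264 -1.9136 0.4400]
Step 7: x=[5.6248 8.0692 11.5061] v=[-0.7950 -1.8581 0.6531]
Step 8: x=[5.4036 7.7373 11.6592] v=[-1.1061 -1.6596 0.7657]

Answer: 5.4036 7.7373 11.6592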